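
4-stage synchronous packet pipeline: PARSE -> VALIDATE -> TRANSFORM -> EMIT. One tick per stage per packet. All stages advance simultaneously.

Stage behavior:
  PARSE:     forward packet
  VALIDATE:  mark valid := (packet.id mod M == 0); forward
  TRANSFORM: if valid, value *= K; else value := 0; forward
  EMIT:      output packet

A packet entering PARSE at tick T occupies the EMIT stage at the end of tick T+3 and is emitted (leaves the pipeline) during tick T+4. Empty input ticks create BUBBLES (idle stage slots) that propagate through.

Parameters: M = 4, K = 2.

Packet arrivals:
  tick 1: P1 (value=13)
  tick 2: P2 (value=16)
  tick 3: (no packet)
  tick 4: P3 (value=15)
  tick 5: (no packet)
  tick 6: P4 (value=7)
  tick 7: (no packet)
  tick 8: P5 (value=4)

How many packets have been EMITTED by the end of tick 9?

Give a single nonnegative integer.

Answer: 3

Derivation:
Tick 1: [PARSE:P1(v=13,ok=F), VALIDATE:-, TRANSFORM:-, EMIT:-] out:-; in:P1
Tick 2: [PARSE:P2(v=16,ok=F), VALIDATE:P1(v=13,ok=F), TRANSFORM:-, EMIT:-] out:-; in:P2
Tick 3: [PARSE:-, VALIDATE:P2(v=16,ok=F), TRANSFORM:P1(v=0,ok=F), EMIT:-] out:-; in:-
Tick 4: [PARSE:P3(v=15,ok=F), VALIDATE:-, TRANSFORM:P2(v=0,ok=F), EMIT:P1(v=0,ok=F)] out:-; in:P3
Tick 5: [PARSE:-, VALIDATE:P3(v=15,ok=F), TRANSFORM:-, EMIT:P2(v=0,ok=F)] out:P1(v=0); in:-
Tick 6: [PARSE:P4(v=7,ok=F), VALIDATE:-, TRANSFORM:P3(v=0,ok=F), EMIT:-] out:P2(v=0); in:P4
Tick 7: [PARSE:-, VALIDATE:P4(v=7,ok=T), TRANSFORM:-, EMIT:P3(v=0,ok=F)] out:-; in:-
Tick 8: [PARSE:P5(v=4,ok=F), VALIDATE:-, TRANSFORM:P4(v=14,ok=T), EMIT:-] out:P3(v=0); in:P5
Tick 9: [PARSE:-, VALIDATE:P5(v=4,ok=F), TRANSFORM:-, EMIT:P4(v=14,ok=T)] out:-; in:-
Emitted by tick 9: ['P1', 'P2', 'P3']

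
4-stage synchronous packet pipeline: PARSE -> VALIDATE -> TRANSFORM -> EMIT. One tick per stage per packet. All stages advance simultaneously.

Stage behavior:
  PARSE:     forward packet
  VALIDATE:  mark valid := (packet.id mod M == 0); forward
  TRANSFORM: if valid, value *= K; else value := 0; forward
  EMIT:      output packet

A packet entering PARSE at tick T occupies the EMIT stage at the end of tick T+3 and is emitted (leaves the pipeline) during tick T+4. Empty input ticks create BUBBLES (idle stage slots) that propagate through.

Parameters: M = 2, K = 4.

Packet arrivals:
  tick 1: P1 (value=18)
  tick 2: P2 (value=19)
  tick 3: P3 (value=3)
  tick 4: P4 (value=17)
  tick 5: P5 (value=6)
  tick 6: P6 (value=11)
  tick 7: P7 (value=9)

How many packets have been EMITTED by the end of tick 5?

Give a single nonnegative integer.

Answer: 1

Derivation:
Tick 1: [PARSE:P1(v=18,ok=F), VALIDATE:-, TRANSFORM:-, EMIT:-] out:-; in:P1
Tick 2: [PARSE:P2(v=19,ok=F), VALIDATE:P1(v=18,ok=F), TRANSFORM:-, EMIT:-] out:-; in:P2
Tick 3: [PARSE:P3(v=3,ok=F), VALIDATE:P2(v=19,ok=T), TRANSFORM:P1(v=0,ok=F), EMIT:-] out:-; in:P3
Tick 4: [PARSE:P4(v=17,ok=F), VALIDATE:P3(v=3,ok=F), TRANSFORM:P2(v=76,ok=T), EMIT:P1(v=0,ok=F)] out:-; in:P4
Tick 5: [PARSE:P5(v=6,ok=F), VALIDATE:P4(v=17,ok=T), TRANSFORM:P3(v=0,ok=F), EMIT:P2(v=76,ok=T)] out:P1(v=0); in:P5
Emitted by tick 5: ['P1']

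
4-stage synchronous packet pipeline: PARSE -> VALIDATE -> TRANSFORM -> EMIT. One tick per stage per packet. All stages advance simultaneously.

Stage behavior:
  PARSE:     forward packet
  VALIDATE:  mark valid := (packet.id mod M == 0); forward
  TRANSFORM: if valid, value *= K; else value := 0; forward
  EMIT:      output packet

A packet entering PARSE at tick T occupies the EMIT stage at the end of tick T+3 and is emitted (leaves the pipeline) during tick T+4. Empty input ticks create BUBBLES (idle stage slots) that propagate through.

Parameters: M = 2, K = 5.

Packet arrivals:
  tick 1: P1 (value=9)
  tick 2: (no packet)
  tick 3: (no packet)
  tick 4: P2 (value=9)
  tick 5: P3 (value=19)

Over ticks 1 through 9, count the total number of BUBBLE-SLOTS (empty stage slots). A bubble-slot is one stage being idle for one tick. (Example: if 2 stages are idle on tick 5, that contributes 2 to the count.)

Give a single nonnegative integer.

Tick 1: [PARSE:P1(v=9,ok=F), VALIDATE:-, TRANSFORM:-, EMIT:-] out:-; bubbles=3
Tick 2: [PARSE:-, VALIDATE:P1(v=9,ok=F), TRANSFORM:-, EMIT:-] out:-; bubbles=3
Tick 3: [PARSE:-, VALIDATE:-, TRANSFORM:P1(v=0,ok=F), EMIT:-] out:-; bubbles=3
Tick 4: [PARSE:P2(v=9,ok=F), VALIDATE:-, TRANSFORM:-, EMIT:P1(v=0,ok=F)] out:-; bubbles=2
Tick 5: [PARSE:P3(v=19,ok=F), VALIDATE:P2(v=9,ok=T), TRANSFORM:-, EMIT:-] out:P1(v=0); bubbles=2
Tick 6: [PARSE:-, VALIDATE:P3(v=19,ok=F), TRANSFORM:P2(v=45,ok=T), EMIT:-] out:-; bubbles=2
Tick 7: [PARSE:-, VALIDATE:-, TRANSFORM:P3(v=0,ok=F), EMIT:P2(v=45,ok=T)] out:-; bubbles=2
Tick 8: [PARSE:-, VALIDATE:-, TRANSFORM:-, EMIT:P3(v=0,ok=F)] out:P2(v=45); bubbles=3
Tick 9: [PARSE:-, VALIDATE:-, TRANSFORM:-, EMIT:-] out:P3(v=0); bubbles=4
Total bubble-slots: 24

Answer: 24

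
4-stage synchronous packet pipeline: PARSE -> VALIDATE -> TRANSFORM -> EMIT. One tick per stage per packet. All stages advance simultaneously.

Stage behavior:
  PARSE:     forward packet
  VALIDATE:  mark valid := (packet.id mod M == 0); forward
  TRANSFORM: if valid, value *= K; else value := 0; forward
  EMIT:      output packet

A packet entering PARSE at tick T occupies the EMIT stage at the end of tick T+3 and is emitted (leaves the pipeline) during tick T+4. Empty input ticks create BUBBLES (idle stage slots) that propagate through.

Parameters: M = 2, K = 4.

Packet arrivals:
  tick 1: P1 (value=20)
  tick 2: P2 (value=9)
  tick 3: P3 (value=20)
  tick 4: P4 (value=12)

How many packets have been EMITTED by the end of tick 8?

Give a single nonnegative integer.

Answer: 4

Derivation:
Tick 1: [PARSE:P1(v=20,ok=F), VALIDATE:-, TRANSFORM:-, EMIT:-] out:-; in:P1
Tick 2: [PARSE:P2(v=9,ok=F), VALIDATE:P1(v=20,ok=F), TRANSFORM:-, EMIT:-] out:-; in:P2
Tick 3: [PARSE:P3(v=20,ok=F), VALIDATE:P2(v=9,ok=T), TRANSFORM:P1(v=0,ok=F), EMIT:-] out:-; in:P3
Tick 4: [PARSE:P4(v=12,ok=F), VALIDATE:P3(v=20,ok=F), TRANSFORM:P2(v=36,ok=T), EMIT:P1(v=0,ok=F)] out:-; in:P4
Tick 5: [PARSE:-, VALIDATE:P4(v=12,ok=T), TRANSFORM:P3(v=0,ok=F), EMIT:P2(v=36,ok=T)] out:P1(v=0); in:-
Tick 6: [PARSE:-, VALIDATE:-, TRANSFORM:P4(v=48,ok=T), EMIT:P3(v=0,ok=F)] out:P2(v=36); in:-
Tick 7: [PARSE:-, VALIDATE:-, TRANSFORM:-, EMIT:P4(v=48,ok=T)] out:P3(v=0); in:-
Tick 8: [PARSE:-, VALIDATE:-, TRANSFORM:-, EMIT:-] out:P4(v=48); in:-
Emitted by tick 8: ['P1', 'P2', 'P3', 'P4']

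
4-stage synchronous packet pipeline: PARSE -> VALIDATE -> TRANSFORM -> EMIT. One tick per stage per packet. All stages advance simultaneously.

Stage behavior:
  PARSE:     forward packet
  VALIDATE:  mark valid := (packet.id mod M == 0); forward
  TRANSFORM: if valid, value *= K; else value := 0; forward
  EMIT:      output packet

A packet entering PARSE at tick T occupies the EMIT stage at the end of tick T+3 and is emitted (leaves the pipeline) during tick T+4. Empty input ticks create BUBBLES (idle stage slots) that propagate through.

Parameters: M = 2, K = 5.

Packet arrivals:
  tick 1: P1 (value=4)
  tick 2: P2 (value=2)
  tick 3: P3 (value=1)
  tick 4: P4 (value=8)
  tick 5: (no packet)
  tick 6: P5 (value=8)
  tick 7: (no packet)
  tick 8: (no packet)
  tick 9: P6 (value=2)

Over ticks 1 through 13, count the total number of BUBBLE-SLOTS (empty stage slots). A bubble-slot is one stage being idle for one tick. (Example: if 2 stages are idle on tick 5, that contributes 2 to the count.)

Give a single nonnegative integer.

Tick 1: [PARSE:P1(v=4,ok=F), VALIDATE:-, TRANSFORM:-, EMIT:-] out:-; bubbles=3
Tick 2: [PARSE:P2(v=2,ok=F), VALIDATE:P1(v=4,ok=F), TRANSFORM:-, EMIT:-] out:-; bubbles=2
Tick 3: [PARSE:P3(v=1,ok=F), VALIDATE:P2(v=2,ok=T), TRANSFORM:P1(v=0,ok=F), EMIT:-] out:-; bubbles=1
Tick 4: [PARSE:P4(v=8,ok=F), VALIDATE:P3(v=1,ok=F), TRANSFORM:P2(v=10,ok=T), EMIT:P1(v=0,ok=F)] out:-; bubbles=0
Tick 5: [PARSE:-, VALIDATE:P4(v=8,ok=T), TRANSFORM:P3(v=0,ok=F), EMIT:P2(v=10,ok=T)] out:P1(v=0); bubbles=1
Tick 6: [PARSE:P5(v=8,ok=F), VALIDATE:-, TRANSFORM:P4(v=40,ok=T), EMIT:P3(v=0,ok=F)] out:P2(v=10); bubbles=1
Tick 7: [PARSE:-, VALIDATE:P5(v=8,ok=F), TRANSFORM:-, EMIT:P4(v=40,ok=T)] out:P3(v=0); bubbles=2
Tick 8: [PARSE:-, VALIDATE:-, TRANSFORM:P5(v=0,ok=F), EMIT:-] out:P4(v=40); bubbles=3
Tick 9: [PARSE:P6(v=2,ok=F), VALIDATE:-, TRANSFORM:-, EMIT:P5(v=0,ok=F)] out:-; bubbles=2
Tick 10: [PARSE:-, VALIDATE:P6(v=2,ok=T), TRANSFORM:-, EMIT:-] out:P5(v=0); bubbles=3
Tick 11: [PARSE:-, VALIDATE:-, TRANSFORM:P6(v=10,ok=T), EMIT:-] out:-; bubbles=3
Tick 12: [PARSE:-, VALIDATE:-, TRANSFORM:-, EMIT:P6(v=10,ok=T)] out:-; bubbles=3
Tick 13: [PARSE:-, VALIDATE:-, TRANSFORM:-, EMIT:-] out:P6(v=10); bubbles=4
Total bubble-slots: 28

Answer: 28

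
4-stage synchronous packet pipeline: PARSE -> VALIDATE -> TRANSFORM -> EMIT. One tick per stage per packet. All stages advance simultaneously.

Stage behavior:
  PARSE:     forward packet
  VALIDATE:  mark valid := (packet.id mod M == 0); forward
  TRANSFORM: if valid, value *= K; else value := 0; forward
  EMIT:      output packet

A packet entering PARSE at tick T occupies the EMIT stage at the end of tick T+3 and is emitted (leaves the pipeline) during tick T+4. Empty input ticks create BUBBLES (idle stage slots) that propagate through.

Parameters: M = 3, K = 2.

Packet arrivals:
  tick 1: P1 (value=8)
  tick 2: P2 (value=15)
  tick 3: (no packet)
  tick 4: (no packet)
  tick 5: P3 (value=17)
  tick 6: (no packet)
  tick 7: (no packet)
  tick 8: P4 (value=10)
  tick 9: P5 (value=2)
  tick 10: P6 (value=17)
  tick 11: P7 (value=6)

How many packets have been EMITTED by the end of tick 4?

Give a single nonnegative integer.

Tick 1: [PARSE:P1(v=8,ok=F), VALIDATE:-, TRANSFORM:-, EMIT:-] out:-; in:P1
Tick 2: [PARSE:P2(v=15,ok=F), VALIDATE:P1(v=8,ok=F), TRANSFORM:-, EMIT:-] out:-; in:P2
Tick 3: [PARSE:-, VALIDATE:P2(v=15,ok=F), TRANSFORM:P1(v=0,ok=F), EMIT:-] out:-; in:-
Tick 4: [PARSE:-, VALIDATE:-, TRANSFORM:P2(v=0,ok=F), EMIT:P1(v=0,ok=F)] out:-; in:-
Emitted by tick 4: []

Answer: 0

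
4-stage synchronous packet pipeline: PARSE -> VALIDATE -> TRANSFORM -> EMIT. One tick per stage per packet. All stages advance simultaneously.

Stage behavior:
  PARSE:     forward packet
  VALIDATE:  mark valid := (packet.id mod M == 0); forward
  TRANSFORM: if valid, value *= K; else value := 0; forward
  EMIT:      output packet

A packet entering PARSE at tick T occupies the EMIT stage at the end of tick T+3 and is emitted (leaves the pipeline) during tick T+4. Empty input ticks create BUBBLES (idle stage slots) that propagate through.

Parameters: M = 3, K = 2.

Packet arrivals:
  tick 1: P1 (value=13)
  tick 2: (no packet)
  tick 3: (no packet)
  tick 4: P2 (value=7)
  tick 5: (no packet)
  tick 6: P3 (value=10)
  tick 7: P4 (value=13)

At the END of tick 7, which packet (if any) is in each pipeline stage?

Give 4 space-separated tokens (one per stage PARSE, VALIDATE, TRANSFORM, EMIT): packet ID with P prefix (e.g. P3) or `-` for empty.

Answer: P4 P3 - P2

Derivation:
Tick 1: [PARSE:P1(v=13,ok=F), VALIDATE:-, TRANSFORM:-, EMIT:-] out:-; in:P1
Tick 2: [PARSE:-, VALIDATE:P1(v=13,ok=F), TRANSFORM:-, EMIT:-] out:-; in:-
Tick 3: [PARSE:-, VALIDATE:-, TRANSFORM:P1(v=0,ok=F), EMIT:-] out:-; in:-
Tick 4: [PARSE:P2(v=7,ok=F), VALIDATE:-, TRANSFORM:-, EMIT:P1(v=0,ok=F)] out:-; in:P2
Tick 5: [PARSE:-, VALIDATE:P2(v=7,ok=F), TRANSFORM:-, EMIT:-] out:P1(v=0); in:-
Tick 6: [PARSE:P3(v=10,ok=F), VALIDATE:-, TRANSFORM:P2(v=0,ok=F), EMIT:-] out:-; in:P3
Tick 7: [PARSE:P4(v=13,ok=F), VALIDATE:P3(v=10,ok=T), TRANSFORM:-, EMIT:P2(v=0,ok=F)] out:-; in:P4
At end of tick 7: ['P4', 'P3', '-', 'P2']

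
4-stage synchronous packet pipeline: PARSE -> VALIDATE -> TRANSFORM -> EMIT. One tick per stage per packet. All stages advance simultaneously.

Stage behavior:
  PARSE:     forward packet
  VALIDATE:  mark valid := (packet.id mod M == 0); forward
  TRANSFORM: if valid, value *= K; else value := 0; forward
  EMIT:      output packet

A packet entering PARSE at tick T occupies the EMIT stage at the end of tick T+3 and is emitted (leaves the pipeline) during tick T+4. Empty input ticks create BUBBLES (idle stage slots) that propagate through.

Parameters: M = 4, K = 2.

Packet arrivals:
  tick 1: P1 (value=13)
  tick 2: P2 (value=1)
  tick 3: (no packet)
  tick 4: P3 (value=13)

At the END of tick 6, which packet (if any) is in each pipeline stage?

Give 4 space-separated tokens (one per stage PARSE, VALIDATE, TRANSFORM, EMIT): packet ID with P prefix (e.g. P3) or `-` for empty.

Answer: - - P3 -

Derivation:
Tick 1: [PARSE:P1(v=13,ok=F), VALIDATE:-, TRANSFORM:-, EMIT:-] out:-; in:P1
Tick 2: [PARSE:P2(v=1,ok=F), VALIDATE:P1(v=13,ok=F), TRANSFORM:-, EMIT:-] out:-; in:P2
Tick 3: [PARSE:-, VALIDATE:P2(v=1,ok=F), TRANSFORM:P1(v=0,ok=F), EMIT:-] out:-; in:-
Tick 4: [PARSE:P3(v=13,ok=F), VALIDATE:-, TRANSFORM:P2(v=0,ok=F), EMIT:P1(v=0,ok=F)] out:-; in:P3
Tick 5: [PARSE:-, VALIDATE:P3(v=13,ok=F), TRANSFORM:-, EMIT:P2(v=0,ok=F)] out:P1(v=0); in:-
Tick 6: [PARSE:-, VALIDATE:-, TRANSFORM:P3(v=0,ok=F), EMIT:-] out:P2(v=0); in:-
At end of tick 6: ['-', '-', 'P3', '-']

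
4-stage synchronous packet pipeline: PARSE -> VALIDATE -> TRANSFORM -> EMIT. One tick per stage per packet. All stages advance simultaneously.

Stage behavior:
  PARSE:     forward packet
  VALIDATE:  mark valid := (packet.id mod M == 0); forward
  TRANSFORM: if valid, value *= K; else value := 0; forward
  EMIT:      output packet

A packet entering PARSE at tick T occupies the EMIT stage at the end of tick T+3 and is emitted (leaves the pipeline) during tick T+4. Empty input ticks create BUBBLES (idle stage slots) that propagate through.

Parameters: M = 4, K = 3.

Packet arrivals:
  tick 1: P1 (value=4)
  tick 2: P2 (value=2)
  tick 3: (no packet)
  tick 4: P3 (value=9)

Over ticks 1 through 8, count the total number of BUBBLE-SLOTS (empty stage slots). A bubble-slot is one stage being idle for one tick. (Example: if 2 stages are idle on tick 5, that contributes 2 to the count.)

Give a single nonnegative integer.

Answer: 20

Derivation:
Tick 1: [PARSE:P1(v=4,ok=F), VALIDATE:-, TRANSFORM:-, EMIT:-] out:-; bubbles=3
Tick 2: [PARSE:P2(v=2,ok=F), VALIDATE:P1(v=4,ok=F), TRANSFORM:-, EMIT:-] out:-; bubbles=2
Tick 3: [PARSE:-, VALIDATE:P2(v=2,ok=F), TRANSFORM:P1(v=0,ok=F), EMIT:-] out:-; bubbles=2
Tick 4: [PARSE:P3(v=9,ok=F), VALIDATE:-, TRANSFORM:P2(v=0,ok=F), EMIT:P1(v=0,ok=F)] out:-; bubbles=1
Tick 5: [PARSE:-, VALIDATE:P3(v=9,ok=F), TRANSFORM:-, EMIT:P2(v=0,ok=F)] out:P1(v=0); bubbles=2
Tick 6: [PARSE:-, VALIDATE:-, TRANSFORM:P3(v=0,ok=F), EMIT:-] out:P2(v=0); bubbles=3
Tick 7: [PARSE:-, VALIDATE:-, TRANSFORM:-, EMIT:P3(v=0,ok=F)] out:-; bubbles=3
Tick 8: [PARSE:-, VALIDATE:-, TRANSFORM:-, EMIT:-] out:P3(v=0); bubbles=4
Total bubble-slots: 20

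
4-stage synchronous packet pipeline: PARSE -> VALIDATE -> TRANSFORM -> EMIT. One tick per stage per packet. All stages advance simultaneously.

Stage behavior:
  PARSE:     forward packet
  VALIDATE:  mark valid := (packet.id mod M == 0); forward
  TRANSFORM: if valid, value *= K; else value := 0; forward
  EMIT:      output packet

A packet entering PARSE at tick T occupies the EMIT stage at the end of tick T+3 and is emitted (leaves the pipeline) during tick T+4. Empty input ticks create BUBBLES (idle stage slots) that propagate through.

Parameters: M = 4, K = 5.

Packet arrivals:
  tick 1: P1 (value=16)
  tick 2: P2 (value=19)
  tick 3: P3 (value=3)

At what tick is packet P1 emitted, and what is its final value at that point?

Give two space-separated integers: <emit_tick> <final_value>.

Answer: 5 0

Derivation:
Tick 1: [PARSE:P1(v=16,ok=F), VALIDATE:-, TRANSFORM:-, EMIT:-] out:-; in:P1
Tick 2: [PARSE:P2(v=19,ok=F), VALIDATE:P1(v=16,ok=F), TRANSFORM:-, EMIT:-] out:-; in:P2
Tick 3: [PARSE:P3(v=3,ok=F), VALIDATE:P2(v=19,ok=F), TRANSFORM:P1(v=0,ok=F), EMIT:-] out:-; in:P3
Tick 4: [PARSE:-, VALIDATE:P3(v=3,ok=F), TRANSFORM:P2(v=0,ok=F), EMIT:P1(v=0,ok=F)] out:-; in:-
Tick 5: [PARSE:-, VALIDATE:-, TRANSFORM:P3(v=0,ok=F), EMIT:P2(v=0,ok=F)] out:P1(v=0); in:-
Tick 6: [PARSE:-, VALIDATE:-, TRANSFORM:-, EMIT:P3(v=0,ok=F)] out:P2(v=0); in:-
Tick 7: [PARSE:-, VALIDATE:-, TRANSFORM:-, EMIT:-] out:P3(v=0); in:-
P1: arrives tick 1, valid=False (id=1, id%4=1), emit tick 5, final value 0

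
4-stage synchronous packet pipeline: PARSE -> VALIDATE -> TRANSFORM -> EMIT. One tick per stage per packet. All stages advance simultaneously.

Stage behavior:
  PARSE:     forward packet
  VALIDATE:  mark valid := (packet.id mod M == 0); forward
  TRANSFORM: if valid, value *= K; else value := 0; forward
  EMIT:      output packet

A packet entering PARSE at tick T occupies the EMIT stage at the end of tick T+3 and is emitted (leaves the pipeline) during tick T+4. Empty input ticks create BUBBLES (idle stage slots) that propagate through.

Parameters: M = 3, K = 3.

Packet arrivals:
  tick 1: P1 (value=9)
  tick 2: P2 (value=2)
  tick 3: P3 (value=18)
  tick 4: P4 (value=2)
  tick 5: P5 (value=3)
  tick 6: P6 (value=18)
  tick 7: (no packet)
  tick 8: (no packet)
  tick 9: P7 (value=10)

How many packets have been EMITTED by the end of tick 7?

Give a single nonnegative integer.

Tick 1: [PARSE:P1(v=9,ok=F), VALIDATE:-, TRANSFORM:-, EMIT:-] out:-; in:P1
Tick 2: [PARSE:P2(v=2,ok=F), VALIDATE:P1(v=9,ok=F), TRANSFORM:-, EMIT:-] out:-; in:P2
Tick 3: [PARSE:P3(v=18,ok=F), VALIDATE:P2(v=2,ok=F), TRANSFORM:P1(v=0,ok=F), EMIT:-] out:-; in:P3
Tick 4: [PARSE:P4(v=2,ok=F), VALIDATE:P3(v=18,ok=T), TRANSFORM:P2(v=0,ok=F), EMIT:P1(v=0,ok=F)] out:-; in:P4
Tick 5: [PARSE:P5(v=3,ok=F), VALIDATE:P4(v=2,ok=F), TRANSFORM:P3(v=54,ok=T), EMIT:P2(v=0,ok=F)] out:P1(v=0); in:P5
Tick 6: [PARSE:P6(v=18,ok=F), VALIDATE:P5(v=3,ok=F), TRANSFORM:P4(v=0,ok=F), EMIT:P3(v=54,ok=T)] out:P2(v=0); in:P6
Tick 7: [PARSE:-, VALIDATE:P6(v=18,ok=T), TRANSFORM:P5(v=0,ok=F), EMIT:P4(v=0,ok=F)] out:P3(v=54); in:-
Emitted by tick 7: ['P1', 'P2', 'P3']

Answer: 3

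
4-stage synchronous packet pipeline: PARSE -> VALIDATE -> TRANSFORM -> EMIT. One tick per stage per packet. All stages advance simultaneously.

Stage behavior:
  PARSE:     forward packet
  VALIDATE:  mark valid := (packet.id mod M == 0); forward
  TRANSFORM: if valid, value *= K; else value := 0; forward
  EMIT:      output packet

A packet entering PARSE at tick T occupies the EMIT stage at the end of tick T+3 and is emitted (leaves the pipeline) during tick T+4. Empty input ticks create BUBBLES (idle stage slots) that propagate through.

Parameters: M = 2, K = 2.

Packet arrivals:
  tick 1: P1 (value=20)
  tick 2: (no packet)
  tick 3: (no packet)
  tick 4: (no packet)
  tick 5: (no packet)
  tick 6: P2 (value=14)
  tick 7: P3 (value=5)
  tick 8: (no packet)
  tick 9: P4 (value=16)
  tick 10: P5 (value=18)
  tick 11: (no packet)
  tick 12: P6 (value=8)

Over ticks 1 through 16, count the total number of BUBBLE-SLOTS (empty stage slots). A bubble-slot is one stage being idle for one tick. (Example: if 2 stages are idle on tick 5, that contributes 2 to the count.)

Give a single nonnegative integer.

Tick 1: [PARSE:P1(v=20,ok=F), VALIDATE:-, TRANSFORM:-, EMIT:-] out:-; bubbles=3
Tick 2: [PARSE:-, VALIDATE:P1(v=20,ok=F), TRANSFORM:-, EMIT:-] out:-; bubbles=3
Tick 3: [PARSE:-, VALIDATE:-, TRANSFORM:P1(v=0,ok=F), EMIT:-] out:-; bubbles=3
Tick 4: [PARSE:-, VALIDATE:-, TRANSFORM:-, EMIT:P1(v=0,ok=F)] out:-; bubbles=3
Tick 5: [PARSE:-, VALIDATE:-, TRANSFORM:-, EMIT:-] out:P1(v=0); bubbles=4
Tick 6: [PARSE:P2(v=14,ok=F), VALIDATE:-, TRANSFORM:-, EMIT:-] out:-; bubbles=3
Tick 7: [PARSE:P3(v=5,ok=F), VALIDATE:P2(v=14,ok=T), TRANSFORM:-, EMIT:-] out:-; bubbles=2
Tick 8: [PARSE:-, VALIDATE:P3(v=5,ok=F), TRANSFORM:P2(v=28,ok=T), EMIT:-] out:-; bubbles=2
Tick 9: [PARSE:P4(v=16,ok=F), VALIDATE:-, TRANSFORM:P3(v=0,ok=F), EMIT:P2(v=28,ok=T)] out:-; bubbles=1
Tick 10: [PARSE:P5(v=18,ok=F), VALIDATE:P4(v=16,ok=T), TRANSFORM:-, EMIT:P3(v=0,ok=F)] out:P2(v=28); bubbles=1
Tick 11: [PARSE:-, VALIDATE:P5(v=18,ok=F), TRANSFORM:P4(v=32,ok=T), EMIT:-] out:P3(v=0); bubbles=2
Tick 12: [PARSE:P6(v=8,ok=F), VALIDATE:-, TRANSFORM:P5(v=0,ok=F), EMIT:P4(v=32,ok=T)] out:-; bubbles=1
Tick 13: [PARSE:-, VALIDATE:P6(v=8,ok=T), TRANSFORM:-, EMIT:P5(v=0,ok=F)] out:P4(v=32); bubbles=2
Tick 14: [PARSE:-, VALIDATE:-, TRANSFORM:P6(v=16,ok=T), EMIT:-] out:P5(v=0); bubbles=3
Tick 15: [PARSE:-, VALIDATE:-, TRANSFORM:-, EMIT:P6(v=16,ok=T)] out:-; bubbles=3
Tick 16: [PARSE:-, VALIDATE:-, TRANSFORM:-, EMIT:-] out:P6(v=16); bubbles=4
Total bubble-slots: 40

Answer: 40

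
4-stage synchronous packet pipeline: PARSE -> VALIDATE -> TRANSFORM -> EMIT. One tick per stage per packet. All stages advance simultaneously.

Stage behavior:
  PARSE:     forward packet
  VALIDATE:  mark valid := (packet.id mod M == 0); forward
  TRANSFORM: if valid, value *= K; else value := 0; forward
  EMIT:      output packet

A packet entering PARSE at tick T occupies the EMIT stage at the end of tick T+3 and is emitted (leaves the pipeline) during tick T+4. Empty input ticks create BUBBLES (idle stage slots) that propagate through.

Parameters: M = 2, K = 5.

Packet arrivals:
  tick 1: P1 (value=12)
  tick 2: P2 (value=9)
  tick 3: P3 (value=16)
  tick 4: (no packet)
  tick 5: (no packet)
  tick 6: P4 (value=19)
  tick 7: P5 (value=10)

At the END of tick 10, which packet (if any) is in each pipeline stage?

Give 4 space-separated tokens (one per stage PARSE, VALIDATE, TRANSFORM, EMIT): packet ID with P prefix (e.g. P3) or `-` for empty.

Answer: - - - P5

Derivation:
Tick 1: [PARSE:P1(v=12,ok=F), VALIDATE:-, TRANSFORM:-, EMIT:-] out:-; in:P1
Tick 2: [PARSE:P2(v=9,ok=F), VALIDATE:P1(v=12,ok=F), TRANSFORM:-, EMIT:-] out:-; in:P2
Tick 3: [PARSE:P3(v=16,ok=F), VALIDATE:P2(v=9,ok=T), TRANSFORM:P1(v=0,ok=F), EMIT:-] out:-; in:P3
Tick 4: [PARSE:-, VALIDATE:P3(v=16,ok=F), TRANSFORM:P2(v=45,ok=T), EMIT:P1(v=0,ok=F)] out:-; in:-
Tick 5: [PARSE:-, VALIDATE:-, TRANSFORM:P3(v=0,ok=F), EMIT:P2(v=45,ok=T)] out:P1(v=0); in:-
Tick 6: [PARSE:P4(v=19,ok=F), VALIDATE:-, TRANSFORM:-, EMIT:P3(v=0,ok=F)] out:P2(v=45); in:P4
Tick 7: [PARSE:P5(v=10,ok=F), VALIDATE:P4(v=19,ok=T), TRANSFORM:-, EMIT:-] out:P3(v=0); in:P5
Tick 8: [PARSE:-, VALIDATE:P5(v=10,ok=F), TRANSFORM:P4(v=95,ok=T), EMIT:-] out:-; in:-
Tick 9: [PARSE:-, VALIDATE:-, TRANSFORM:P5(v=0,ok=F), EMIT:P4(v=95,ok=T)] out:-; in:-
Tick 10: [PARSE:-, VALIDATE:-, TRANSFORM:-, EMIT:P5(v=0,ok=F)] out:P4(v=95); in:-
At end of tick 10: ['-', '-', '-', 'P5']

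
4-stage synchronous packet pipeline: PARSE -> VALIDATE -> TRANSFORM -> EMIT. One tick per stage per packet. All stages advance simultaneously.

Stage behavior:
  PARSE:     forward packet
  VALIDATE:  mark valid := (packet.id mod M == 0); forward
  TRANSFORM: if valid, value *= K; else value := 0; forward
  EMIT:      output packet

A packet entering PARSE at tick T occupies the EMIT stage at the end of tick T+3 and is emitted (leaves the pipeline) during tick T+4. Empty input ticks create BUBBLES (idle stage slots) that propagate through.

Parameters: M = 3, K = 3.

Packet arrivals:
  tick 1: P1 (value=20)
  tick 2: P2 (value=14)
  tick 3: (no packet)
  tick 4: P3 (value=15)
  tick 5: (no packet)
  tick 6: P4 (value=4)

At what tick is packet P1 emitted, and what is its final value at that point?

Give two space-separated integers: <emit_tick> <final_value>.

Tick 1: [PARSE:P1(v=20,ok=F), VALIDATE:-, TRANSFORM:-, EMIT:-] out:-; in:P1
Tick 2: [PARSE:P2(v=14,ok=F), VALIDATE:P1(v=20,ok=F), TRANSFORM:-, EMIT:-] out:-; in:P2
Tick 3: [PARSE:-, VALIDATE:P2(v=14,ok=F), TRANSFORM:P1(v=0,ok=F), EMIT:-] out:-; in:-
Tick 4: [PARSE:P3(v=15,ok=F), VALIDATE:-, TRANSFORM:P2(v=0,ok=F), EMIT:P1(v=0,ok=F)] out:-; in:P3
Tick 5: [PARSE:-, VALIDATE:P3(v=15,ok=T), TRANSFORM:-, EMIT:P2(v=0,ok=F)] out:P1(v=0); in:-
Tick 6: [PARSE:P4(v=4,ok=F), VALIDATE:-, TRANSFORM:P3(v=45,ok=T), EMIT:-] out:P2(v=0); in:P4
Tick 7: [PARSE:-, VALIDATE:P4(v=4,ok=F), TRANSFORM:-, EMIT:P3(v=45,ok=T)] out:-; in:-
Tick 8: [PARSE:-, VALIDATE:-, TRANSFORM:P4(v=0,ok=F), EMIT:-] out:P3(v=45); in:-
Tick 9: [PARSE:-, VALIDATE:-, TRANSFORM:-, EMIT:P4(v=0,ok=F)] out:-; in:-
Tick 10: [PARSE:-, VALIDATE:-, TRANSFORM:-, EMIT:-] out:P4(v=0); in:-
P1: arrives tick 1, valid=False (id=1, id%3=1), emit tick 5, final value 0

Answer: 5 0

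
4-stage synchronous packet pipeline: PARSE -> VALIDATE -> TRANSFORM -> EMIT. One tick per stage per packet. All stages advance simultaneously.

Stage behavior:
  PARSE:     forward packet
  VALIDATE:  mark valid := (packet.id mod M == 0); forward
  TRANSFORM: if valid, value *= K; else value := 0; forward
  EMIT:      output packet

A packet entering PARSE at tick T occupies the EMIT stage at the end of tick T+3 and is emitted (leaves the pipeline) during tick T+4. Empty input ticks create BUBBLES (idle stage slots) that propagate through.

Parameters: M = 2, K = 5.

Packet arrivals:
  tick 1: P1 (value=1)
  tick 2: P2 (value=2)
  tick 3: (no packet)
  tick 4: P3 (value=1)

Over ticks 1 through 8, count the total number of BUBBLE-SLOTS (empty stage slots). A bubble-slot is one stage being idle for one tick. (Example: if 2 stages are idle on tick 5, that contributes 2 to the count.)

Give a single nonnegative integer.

Answer: 20

Derivation:
Tick 1: [PARSE:P1(v=1,ok=F), VALIDATE:-, TRANSFORM:-, EMIT:-] out:-; bubbles=3
Tick 2: [PARSE:P2(v=2,ok=F), VALIDATE:P1(v=1,ok=F), TRANSFORM:-, EMIT:-] out:-; bubbles=2
Tick 3: [PARSE:-, VALIDATE:P2(v=2,ok=T), TRANSFORM:P1(v=0,ok=F), EMIT:-] out:-; bubbles=2
Tick 4: [PARSE:P3(v=1,ok=F), VALIDATE:-, TRANSFORM:P2(v=10,ok=T), EMIT:P1(v=0,ok=F)] out:-; bubbles=1
Tick 5: [PARSE:-, VALIDATE:P3(v=1,ok=F), TRANSFORM:-, EMIT:P2(v=10,ok=T)] out:P1(v=0); bubbles=2
Tick 6: [PARSE:-, VALIDATE:-, TRANSFORM:P3(v=0,ok=F), EMIT:-] out:P2(v=10); bubbles=3
Tick 7: [PARSE:-, VALIDATE:-, TRANSFORM:-, EMIT:P3(v=0,ok=F)] out:-; bubbles=3
Tick 8: [PARSE:-, VALIDATE:-, TRANSFORM:-, EMIT:-] out:P3(v=0); bubbles=4
Total bubble-slots: 20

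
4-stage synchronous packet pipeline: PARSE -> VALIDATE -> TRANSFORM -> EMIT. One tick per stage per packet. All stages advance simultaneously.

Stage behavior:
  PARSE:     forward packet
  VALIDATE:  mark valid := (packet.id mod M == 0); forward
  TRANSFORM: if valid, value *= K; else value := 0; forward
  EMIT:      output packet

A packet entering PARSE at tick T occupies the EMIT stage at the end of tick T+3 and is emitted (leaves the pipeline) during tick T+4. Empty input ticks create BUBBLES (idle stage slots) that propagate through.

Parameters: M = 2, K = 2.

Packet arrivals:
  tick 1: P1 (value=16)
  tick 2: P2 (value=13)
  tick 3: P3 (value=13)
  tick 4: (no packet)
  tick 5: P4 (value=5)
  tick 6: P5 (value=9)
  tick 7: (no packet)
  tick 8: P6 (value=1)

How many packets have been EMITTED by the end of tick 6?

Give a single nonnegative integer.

Tick 1: [PARSE:P1(v=16,ok=F), VALIDATE:-, TRANSFORM:-, EMIT:-] out:-; in:P1
Tick 2: [PARSE:P2(v=13,ok=F), VALIDATE:P1(v=16,ok=F), TRANSFORM:-, EMIT:-] out:-; in:P2
Tick 3: [PARSE:P3(v=13,ok=F), VALIDATE:P2(v=13,ok=T), TRANSFORM:P1(v=0,ok=F), EMIT:-] out:-; in:P3
Tick 4: [PARSE:-, VALIDATE:P3(v=13,ok=F), TRANSFORM:P2(v=26,ok=T), EMIT:P1(v=0,ok=F)] out:-; in:-
Tick 5: [PARSE:P4(v=5,ok=F), VALIDATE:-, TRANSFORM:P3(v=0,ok=F), EMIT:P2(v=26,ok=T)] out:P1(v=0); in:P4
Tick 6: [PARSE:P5(v=9,ok=F), VALIDATE:P4(v=5,ok=T), TRANSFORM:-, EMIT:P3(v=0,ok=F)] out:P2(v=26); in:P5
Emitted by tick 6: ['P1', 'P2']

Answer: 2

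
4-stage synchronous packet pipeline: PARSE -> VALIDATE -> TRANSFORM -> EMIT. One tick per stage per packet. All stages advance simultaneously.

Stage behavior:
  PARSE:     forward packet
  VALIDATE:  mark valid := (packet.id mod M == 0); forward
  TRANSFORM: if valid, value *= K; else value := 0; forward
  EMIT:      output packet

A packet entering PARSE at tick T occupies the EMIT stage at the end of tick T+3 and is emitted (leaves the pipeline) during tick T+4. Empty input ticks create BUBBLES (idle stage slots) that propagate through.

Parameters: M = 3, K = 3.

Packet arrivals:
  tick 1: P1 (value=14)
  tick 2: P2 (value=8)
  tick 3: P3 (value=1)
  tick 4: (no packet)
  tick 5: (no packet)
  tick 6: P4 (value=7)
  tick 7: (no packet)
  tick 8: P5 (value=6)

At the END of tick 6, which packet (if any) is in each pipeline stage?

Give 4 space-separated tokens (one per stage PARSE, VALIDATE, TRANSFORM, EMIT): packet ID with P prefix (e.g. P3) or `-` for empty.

Answer: P4 - - P3

Derivation:
Tick 1: [PARSE:P1(v=14,ok=F), VALIDATE:-, TRANSFORM:-, EMIT:-] out:-; in:P1
Tick 2: [PARSE:P2(v=8,ok=F), VALIDATE:P1(v=14,ok=F), TRANSFORM:-, EMIT:-] out:-; in:P2
Tick 3: [PARSE:P3(v=1,ok=F), VALIDATE:P2(v=8,ok=F), TRANSFORM:P1(v=0,ok=F), EMIT:-] out:-; in:P3
Tick 4: [PARSE:-, VALIDATE:P3(v=1,ok=T), TRANSFORM:P2(v=0,ok=F), EMIT:P1(v=0,ok=F)] out:-; in:-
Tick 5: [PARSE:-, VALIDATE:-, TRANSFORM:P3(v=3,ok=T), EMIT:P2(v=0,ok=F)] out:P1(v=0); in:-
Tick 6: [PARSE:P4(v=7,ok=F), VALIDATE:-, TRANSFORM:-, EMIT:P3(v=3,ok=T)] out:P2(v=0); in:P4
At end of tick 6: ['P4', '-', '-', 'P3']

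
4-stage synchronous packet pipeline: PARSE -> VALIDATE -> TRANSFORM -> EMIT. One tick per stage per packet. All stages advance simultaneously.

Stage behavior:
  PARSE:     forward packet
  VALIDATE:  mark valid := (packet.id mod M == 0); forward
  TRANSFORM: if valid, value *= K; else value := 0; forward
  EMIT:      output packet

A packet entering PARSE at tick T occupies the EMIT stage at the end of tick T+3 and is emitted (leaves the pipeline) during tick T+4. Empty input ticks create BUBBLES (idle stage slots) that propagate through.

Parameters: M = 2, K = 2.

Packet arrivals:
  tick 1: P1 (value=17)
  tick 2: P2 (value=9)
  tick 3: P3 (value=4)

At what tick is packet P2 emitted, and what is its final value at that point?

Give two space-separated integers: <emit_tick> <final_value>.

Tick 1: [PARSE:P1(v=17,ok=F), VALIDATE:-, TRANSFORM:-, EMIT:-] out:-; in:P1
Tick 2: [PARSE:P2(v=9,ok=F), VALIDATE:P1(v=17,ok=F), TRANSFORM:-, EMIT:-] out:-; in:P2
Tick 3: [PARSE:P3(v=4,ok=F), VALIDATE:P2(v=9,ok=T), TRANSFORM:P1(v=0,ok=F), EMIT:-] out:-; in:P3
Tick 4: [PARSE:-, VALIDATE:P3(v=4,ok=F), TRANSFORM:P2(v=18,ok=T), EMIT:P1(v=0,ok=F)] out:-; in:-
Tick 5: [PARSE:-, VALIDATE:-, TRANSFORM:P3(v=0,ok=F), EMIT:P2(v=18,ok=T)] out:P1(v=0); in:-
Tick 6: [PARSE:-, VALIDATE:-, TRANSFORM:-, EMIT:P3(v=0,ok=F)] out:P2(v=18); in:-
Tick 7: [PARSE:-, VALIDATE:-, TRANSFORM:-, EMIT:-] out:P3(v=0); in:-
P2: arrives tick 2, valid=True (id=2, id%2=0), emit tick 6, final value 18

Answer: 6 18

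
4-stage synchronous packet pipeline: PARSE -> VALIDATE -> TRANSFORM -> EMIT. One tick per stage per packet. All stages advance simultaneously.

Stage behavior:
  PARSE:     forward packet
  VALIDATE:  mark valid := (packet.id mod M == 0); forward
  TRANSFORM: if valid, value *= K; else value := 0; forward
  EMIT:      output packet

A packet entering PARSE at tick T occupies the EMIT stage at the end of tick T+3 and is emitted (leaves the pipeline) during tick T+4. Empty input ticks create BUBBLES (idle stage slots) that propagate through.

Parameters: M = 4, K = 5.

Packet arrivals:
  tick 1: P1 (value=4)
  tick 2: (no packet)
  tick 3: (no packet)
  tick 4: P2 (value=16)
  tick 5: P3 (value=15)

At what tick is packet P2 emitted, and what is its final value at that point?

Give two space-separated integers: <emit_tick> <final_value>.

Answer: 8 0

Derivation:
Tick 1: [PARSE:P1(v=4,ok=F), VALIDATE:-, TRANSFORM:-, EMIT:-] out:-; in:P1
Tick 2: [PARSE:-, VALIDATE:P1(v=4,ok=F), TRANSFORM:-, EMIT:-] out:-; in:-
Tick 3: [PARSE:-, VALIDATE:-, TRANSFORM:P1(v=0,ok=F), EMIT:-] out:-; in:-
Tick 4: [PARSE:P2(v=16,ok=F), VALIDATE:-, TRANSFORM:-, EMIT:P1(v=0,ok=F)] out:-; in:P2
Tick 5: [PARSE:P3(v=15,ok=F), VALIDATE:P2(v=16,ok=F), TRANSFORM:-, EMIT:-] out:P1(v=0); in:P3
Tick 6: [PARSE:-, VALIDATE:P3(v=15,ok=F), TRANSFORM:P2(v=0,ok=F), EMIT:-] out:-; in:-
Tick 7: [PARSE:-, VALIDATE:-, TRANSFORM:P3(v=0,ok=F), EMIT:P2(v=0,ok=F)] out:-; in:-
Tick 8: [PARSE:-, VALIDATE:-, TRANSFORM:-, EMIT:P3(v=0,ok=F)] out:P2(v=0); in:-
Tick 9: [PARSE:-, VALIDATE:-, TRANSFORM:-, EMIT:-] out:P3(v=0); in:-
P2: arrives tick 4, valid=False (id=2, id%4=2), emit tick 8, final value 0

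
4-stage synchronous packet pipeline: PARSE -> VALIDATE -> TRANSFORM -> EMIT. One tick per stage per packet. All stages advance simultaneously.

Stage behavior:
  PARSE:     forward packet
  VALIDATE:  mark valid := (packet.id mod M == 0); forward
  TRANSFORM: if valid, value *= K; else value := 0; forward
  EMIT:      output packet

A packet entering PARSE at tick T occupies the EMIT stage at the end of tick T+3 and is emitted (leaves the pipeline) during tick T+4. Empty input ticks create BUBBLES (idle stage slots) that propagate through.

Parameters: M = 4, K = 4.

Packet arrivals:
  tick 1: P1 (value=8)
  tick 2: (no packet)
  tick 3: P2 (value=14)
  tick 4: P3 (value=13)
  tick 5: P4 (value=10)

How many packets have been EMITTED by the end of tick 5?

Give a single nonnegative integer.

Tick 1: [PARSE:P1(v=8,ok=F), VALIDATE:-, TRANSFORM:-, EMIT:-] out:-; in:P1
Tick 2: [PARSE:-, VALIDATE:P1(v=8,ok=F), TRANSFORM:-, EMIT:-] out:-; in:-
Tick 3: [PARSE:P2(v=14,ok=F), VALIDATE:-, TRANSFORM:P1(v=0,ok=F), EMIT:-] out:-; in:P2
Tick 4: [PARSE:P3(v=13,ok=F), VALIDATE:P2(v=14,ok=F), TRANSFORM:-, EMIT:P1(v=0,ok=F)] out:-; in:P3
Tick 5: [PARSE:P4(v=10,ok=F), VALIDATE:P3(v=13,ok=F), TRANSFORM:P2(v=0,ok=F), EMIT:-] out:P1(v=0); in:P4
Emitted by tick 5: ['P1']

Answer: 1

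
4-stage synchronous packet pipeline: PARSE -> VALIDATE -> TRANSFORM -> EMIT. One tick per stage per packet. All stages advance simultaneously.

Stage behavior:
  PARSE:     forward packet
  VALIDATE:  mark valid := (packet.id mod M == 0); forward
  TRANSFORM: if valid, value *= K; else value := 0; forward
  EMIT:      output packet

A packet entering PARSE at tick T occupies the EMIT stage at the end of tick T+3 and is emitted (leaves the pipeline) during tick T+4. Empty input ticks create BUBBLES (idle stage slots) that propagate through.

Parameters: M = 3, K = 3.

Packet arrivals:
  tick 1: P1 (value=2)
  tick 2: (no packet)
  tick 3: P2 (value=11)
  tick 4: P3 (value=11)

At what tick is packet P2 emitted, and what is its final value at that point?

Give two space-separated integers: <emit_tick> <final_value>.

Tick 1: [PARSE:P1(v=2,ok=F), VALIDATE:-, TRANSFORM:-, EMIT:-] out:-; in:P1
Tick 2: [PARSE:-, VALIDATE:P1(v=2,ok=F), TRANSFORM:-, EMIT:-] out:-; in:-
Tick 3: [PARSE:P2(v=11,ok=F), VALIDATE:-, TRANSFORM:P1(v=0,ok=F), EMIT:-] out:-; in:P2
Tick 4: [PARSE:P3(v=11,ok=F), VALIDATE:P2(v=11,ok=F), TRANSFORM:-, EMIT:P1(v=0,ok=F)] out:-; in:P3
Tick 5: [PARSE:-, VALIDATE:P3(v=11,ok=T), TRANSFORM:P2(v=0,ok=F), EMIT:-] out:P1(v=0); in:-
Tick 6: [PARSE:-, VALIDATE:-, TRANSFORM:P3(v=33,ok=T), EMIT:P2(v=0,ok=F)] out:-; in:-
Tick 7: [PARSE:-, VALIDATE:-, TRANSFORM:-, EMIT:P3(v=33,ok=T)] out:P2(v=0); in:-
Tick 8: [PARSE:-, VALIDATE:-, TRANSFORM:-, EMIT:-] out:P3(v=33); in:-
P2: arrives tick 3, valid=False (id=2, id%3=2), emit tick 7, final value 0

Answer: 7 0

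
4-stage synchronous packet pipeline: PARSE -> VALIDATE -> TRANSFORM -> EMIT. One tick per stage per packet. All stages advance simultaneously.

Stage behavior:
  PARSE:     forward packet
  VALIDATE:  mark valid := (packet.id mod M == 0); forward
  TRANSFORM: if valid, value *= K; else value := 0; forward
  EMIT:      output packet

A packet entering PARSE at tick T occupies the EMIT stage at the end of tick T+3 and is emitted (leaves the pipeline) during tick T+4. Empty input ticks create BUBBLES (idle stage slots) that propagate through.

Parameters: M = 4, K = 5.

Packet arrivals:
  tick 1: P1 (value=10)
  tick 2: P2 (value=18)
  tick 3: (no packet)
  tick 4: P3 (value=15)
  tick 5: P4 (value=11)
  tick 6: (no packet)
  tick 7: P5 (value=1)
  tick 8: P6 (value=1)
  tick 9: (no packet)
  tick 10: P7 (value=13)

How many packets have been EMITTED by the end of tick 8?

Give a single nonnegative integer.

Tick 1: [PARSE:P1(v=10,ok=F), VALIDATE:-, TRANSFORM:-, EMIT:-] out:-; in:P1
Tick 2: [PARSE:P2(v=18,ok=F), VALIDATE:P1(v=10,ok=F), TRANSFORM:-, EMIT:-] out:-; in:P2
Tick 3: [PARSE:-, VALIDATE:P2(v=18,ok=F), TRANSFORM:P1(v=0,ok=F), EMIT:-] out:-; in:-
Tick 4: [PARSE:P3(v=15,ok=F), VALIDATE:-, TRANSFORM:P2(v=0,ok=F), EMIT:P1(v=0,ok=F)] out:-; in:P3
Tick 5: [PARSE:P4(v=11,ok=F), VALIDATE:P3(v=15,ok=F), TRANSFORM:-, EMIT:P2(v=0,ok=F)] out:P1(v=0); in:P4
Tick 6: [PARSE:-, VALIDATE:P4(v=11,ok=T), TRANSFORM:P3(v=0,ok=F), EMIT:-] out:P2(v=0); in:-
Tick 7: [PARSE:P5(v=1,ok=F), VALIDATE:-, TRANSFORM:P4(v=55,ok=T), EMIT:P3(v=0,ok=F)] out:-; in:P5
Tick 8: [PARSE:P6(v=1,ok=F), VALIDATE:P5(v=1,ok=F), TRANSFORM:-, EMIT:P4(v=55,ok=T)] out:P3(v=0); in:P6
Emitted by tick 8: ['P1', 'P2', 'P3']

Answer: 3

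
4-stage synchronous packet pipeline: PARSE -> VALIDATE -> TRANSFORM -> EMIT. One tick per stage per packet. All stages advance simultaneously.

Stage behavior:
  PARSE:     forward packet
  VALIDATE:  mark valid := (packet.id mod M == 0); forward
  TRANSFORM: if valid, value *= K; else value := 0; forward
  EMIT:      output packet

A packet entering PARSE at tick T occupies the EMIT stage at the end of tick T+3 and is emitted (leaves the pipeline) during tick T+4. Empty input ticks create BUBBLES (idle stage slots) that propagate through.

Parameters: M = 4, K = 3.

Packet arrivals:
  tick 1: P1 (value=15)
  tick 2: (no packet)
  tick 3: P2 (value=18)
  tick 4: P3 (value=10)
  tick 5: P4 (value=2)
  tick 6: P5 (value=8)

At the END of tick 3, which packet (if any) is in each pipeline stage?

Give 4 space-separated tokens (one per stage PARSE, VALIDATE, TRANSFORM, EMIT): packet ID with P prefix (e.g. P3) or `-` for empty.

Answer: P2 - P1 -

Derivation:
Tick 1: [PARSE:P1(v=15,ok=F), VALIDATE:-, TRANSFORM:-, EMIT:-] out:-; in:P1
Tick 2: [PARSE:-, VALIDATE:P1(v=15,ok=F), TRANSFORM:-, EMIT:-] out:-; in:-
Tick 3: [PARSE:P2(v=18,ok=F), VALIDATE:-, TRANSFORM:P1(v=0,ok=F), EMIT:-] out:-; in:P2
At end of tick 3: ['P2', '-', 'P1', '-']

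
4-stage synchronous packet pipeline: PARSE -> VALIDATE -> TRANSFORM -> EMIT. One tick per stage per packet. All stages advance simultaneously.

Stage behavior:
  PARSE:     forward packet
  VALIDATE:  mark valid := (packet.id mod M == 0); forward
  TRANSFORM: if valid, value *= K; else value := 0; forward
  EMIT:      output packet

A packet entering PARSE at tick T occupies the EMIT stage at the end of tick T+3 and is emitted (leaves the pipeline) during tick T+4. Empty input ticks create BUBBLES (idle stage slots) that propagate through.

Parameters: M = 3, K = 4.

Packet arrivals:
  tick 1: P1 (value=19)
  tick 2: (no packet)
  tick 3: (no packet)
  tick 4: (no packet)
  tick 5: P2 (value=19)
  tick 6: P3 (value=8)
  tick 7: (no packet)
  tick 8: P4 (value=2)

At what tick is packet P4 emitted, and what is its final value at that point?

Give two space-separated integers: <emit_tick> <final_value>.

Answer: 12 0

Derivation:
Tick 1: [PARSE:P1(v=19,ok=F), VALIDATE:-, TRANSFORM:-, EMIT:-] out:-; in:P1
Tick 2: [PARSE:-, VALIDATE:P1(v=19,ok=F), TRANSFORM:-, EMIT:-] out:-; in:-
Tick 3: [PARSE:-, VALIDATE:-, TRANSFORM:P1(v=0,ok=F), EMIT:-] out:-; in:-
Tick 4: [PARSE:-, VALIDATE:-, TRANSFORM:-, EMIT:P1(v=0,ok=F)] out:-; in:-
Tick 5: [PARSE:P2(v=19,ok=F), VALIDATE:-, TRANSFORM:-, EMIT:-] out:P1(v=0); in:P2
Tick 6: [PARSE:P3(v=8,ok=F), VALIDATE:P2(v=19,ok=F), TRANSFORM:-, EMIT:-] out:-; in:P3
Tick 7: [PARSE:-, VALIDATE:P3(v=8,ok=T), TRANSFORM:P2(v=0,ok=F), EMIT:-] out:-; in:-
Tick 8: [PARSE:P4(v=2,ok=F), VALIDATE:-, TRANSFORM:P3(v=32,ok=T), EMIT:P2(v=0,ok=F)] out:-; in:P4
Tick 9: [PARSE:-, VALIDATE:P4(v=2,ok=F), TRANSFORM:-, EMIT:P3(v=32,ok=T)] out:P2(v=0); in:-
Tick 10: [PARSE:-, VALIDATE:-, TRANSFORM:P4(v=0,ok=F), EMIT:-] out:P3(v=32); in:-
Tick 11: [PARSE:-, VALIDATE:-, TRANSFORM:-, EMIT:P4(v=0,ok=F)] out:-; in:-
Tick 12: [PARSE:-, VALIDATE:-, TRANSFORM:-, EMIT:-] out:P4(v=0); in:-
P4: arrives tick 8, valid=False (id=4, id%3=1), emit tick 12, final value 0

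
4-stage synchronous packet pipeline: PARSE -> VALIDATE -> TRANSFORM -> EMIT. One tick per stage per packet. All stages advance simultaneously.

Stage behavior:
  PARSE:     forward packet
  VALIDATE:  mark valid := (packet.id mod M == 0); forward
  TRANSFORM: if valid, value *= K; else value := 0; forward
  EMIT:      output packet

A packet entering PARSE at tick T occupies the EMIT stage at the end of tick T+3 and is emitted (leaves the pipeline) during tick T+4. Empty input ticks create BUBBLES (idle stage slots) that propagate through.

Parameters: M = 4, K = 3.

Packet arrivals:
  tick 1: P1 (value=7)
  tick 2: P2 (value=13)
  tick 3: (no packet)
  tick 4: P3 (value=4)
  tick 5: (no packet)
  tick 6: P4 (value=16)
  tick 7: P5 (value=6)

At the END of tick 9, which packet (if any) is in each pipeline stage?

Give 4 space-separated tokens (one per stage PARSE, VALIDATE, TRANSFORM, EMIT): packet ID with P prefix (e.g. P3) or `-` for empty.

Answer: - - P5 P4

Derivation:
Tick 1: [PARSE:P1(v=7,ok=F), VALIDATE:-, TRANSFORM:-, EMIT:-] out:-; in:P1
Tick 2: [PARSE:P2(v=13,ok=F), VALIDATE:P1(v=7,ok=F), TRANSFORM:-, EMIT:-] out:-; in:P2
Tick 3: [PARSE:-, VALIDATE:P2(v=13,ok=F), TRANSFORM:P1(v=0,ok=F), EMIT:-] out:-; in:-
Tick 4: [PARSE:P3(v=4,ok=F), VALIDATE:-, TRANSFORM:P2(v=0,ok=F), EMIT:P1(v=0,ok=F)] out:-; in:P3
Tick 5: [PARSE:-, VALIDATE:P3(v=4,ok=F), TRANSFORM:-, EMIT:P2(v=0,ok=F)] out:P1(v=0); in:-
Tick 6: [PARSE:P4(v=16,ok=F), VALIDATE:-, TRANSFORM:P3(v=0,ok=F), EMIT:-] out:P2(v=0); in:P4
Tick 7: [PARSE:P5(v=6,ok=F), VALIDATE:P4(v=16,ok=T), TRANSFORM:-, EMIT:P3(v=0,ok=F)] out:-; in:P5
Tick 8: [PARSE:-, VALIDATE:P5(v=6,ok=F), TRANSFORM:P4(v=48,ok=T), EMIT:-] out:P3(v=0); in:-
Tick 9: [PARSE:-, VALIDATE:-, TRANSFORM:P5(v=0,ok=F), EMIT:P4(v=48,ok=T)] out:-; in:-
At end of tick 9: ['-', '-', 'P5', 'P4']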